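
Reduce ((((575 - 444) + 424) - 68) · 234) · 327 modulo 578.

28

575 - 444 = 131
131 + 424 = 555
555 - 68 = 487
487 · 234 = 113958 ≡ 92 (mod 578)
92 · 327 = 30084 ≡ 28 (mod 578)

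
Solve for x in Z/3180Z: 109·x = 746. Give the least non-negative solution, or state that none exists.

1874

gcd(109, 3180) = 1, so a unique solution mod 3180 exists.
109⁻¹ ≡ 2509 (mod 3180).
x ≡ 2509·746 ≡ 1874 (mod 3180).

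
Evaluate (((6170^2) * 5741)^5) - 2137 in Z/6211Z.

601

(6170)^2 ≡ 1681 (mod 6211)
1681 * 5741 = 9650621 ≡ 4938 (mod 6211)
(4938)^5 ≡ 2738 (mod 6211)
2738 - 2137 = 601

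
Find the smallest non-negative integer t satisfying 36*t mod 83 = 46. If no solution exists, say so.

gcd(36, 83) = 1, so a unique solution mod 83 exists.
36⁻¹ ≡ 30 (mod 83).
t ≡ 30*46 ≡ 52 (mod 83).

52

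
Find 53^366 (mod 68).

366 in binary is 101101110, i.e. 366 = 256 + 64 + 32 + 8 + 4 + 2.
53^1 ≡ 53 (mod 68)
53^2 ≡ 53^2 = 2809 ≡ 21 (mod 68)
53^4 ≡ 21^2 = 441 ≡ 33 (mod 68)
53^8 ≡ 33^2 = 1089 ≡ 1 (mod 68)
53^16 ≡ 1^2 = 1 (mod 68)
53^32 ≡ 1^2 = 1 (mod 68)
53^64 ≡ 1^2 = 1 (mod 68)
53^128 ≡ 1^2 = 1 (mod 68)
53^256 ≡ 1^2 = 1 (mod 68)
53^366 = 53^256 · 53^64 · 53^32 · 53^8 · 53^4 · 53^2 ≡ 1 · 1 · 1 · 1 · 33 · 21 (mod 68).
Accumulate the product:
1 · 1 = 1
1 · 1 = 1
1 · 1 = 1
1 · 33 = 33
33 · 21 = 693 ≡ 13

13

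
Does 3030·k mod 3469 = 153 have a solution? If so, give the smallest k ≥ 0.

1343

gcd(3030, 3469) = 1, so a unique solution mod 3469 exists.
3030⁻¹ ≡ 1936 (mod 3469).
k ≡ 1936·153 ≡ 1343 (mod 3469).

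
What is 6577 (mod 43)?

41

6577 = 152×43 + 41, so 6577 ≡ 41 (mod 43).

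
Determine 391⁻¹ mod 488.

327

488 = 1·391 + 97
391 = 4·97 + 3
97 = 32·3 + 1
3 = 3·1 + 0
gcd(391, 488) = 1, so the inverse exists.
Back-substitute for 1:
1 = 1·97 − 32·3
  = −32·391 + 129·97
  = 129·488 − 161·391
So 391⁻¹ ≡ −161 ≡ 327 (mod 488).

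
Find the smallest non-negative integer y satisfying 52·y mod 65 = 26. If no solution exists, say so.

3

gcd(52, 65) = 13, and 13 | 26, so solutions exist.
Divide through by 13: 4·y ≡ 2 (mod 5).
4⁻¹ ≡ 4 (mod 5).
y ≡ 4·2 ≡ 3 (mod 5).
The smallest non-negative solution is y = 3.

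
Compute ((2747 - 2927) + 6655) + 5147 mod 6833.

4789

2747 - 2927 = -180 ≡ 6653 (mod 6833)
6653 + 6655 = 13308 ≡ 6475 (mod 6833)
6475 + 5147 = 11622 ≡ 4789 (mod 6833)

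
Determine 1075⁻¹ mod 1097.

349

1097 = 1·1075 + 22
1075 = 48·22 + 19
22 = 1·19 + 3
19 = 6·3 + 1
3 = 3·1 + 0
gcd(1075, 1097) = 1, so the inverse exists.
Back-substitute for 1:
1 = 1·19 − 6·3
  = −6·22 + 7·19
  = 7·1075 − 342·22
  = −342·1097 + 349·1075
So 1075⁻¹ ≡ 349 (mod 1097).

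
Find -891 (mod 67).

47

-891 = -14×67 + 47, so -891 ≡ 47 (mod 67).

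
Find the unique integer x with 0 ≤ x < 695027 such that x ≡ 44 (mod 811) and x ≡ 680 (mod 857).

811⁻¹ mod 857: 811·503 ≡ 1 (mod 857), so 811⁻¹ ≡ 503.
x = 44 + 811·((680 − 44)·503 mod 857) = 44 + 811·247 = 200361.

200361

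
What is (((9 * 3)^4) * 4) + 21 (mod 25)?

10

9 * 3 = 27 ≡ 2 (mod 25)
(2)^4 ≡ 16 (mod 25)
16 * 4 = 64 ≡ 14 (mod 25)
14 + 21 = 35 ≡ 10 (mod 25)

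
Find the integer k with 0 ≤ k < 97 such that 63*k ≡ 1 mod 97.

77

97 = 1*63 + 34
63 = 1*34 + 29
34 = 1*29 + 5
29 = 5*5 + 4
5 = 1*4 + 1
4 = 4*1 + 0
gcd(63, 97) = 1, so the inverse exists.
Back-substitute for 1:
1 = 1*5 − 1*4
  = −1*29 + 6*5
  = 6*34 − 7*29
  = −7*63 + 13*34
  = 13*97 − 20*63
So 63⁻¹ ≡ −20 ≡ 77 (mod 97).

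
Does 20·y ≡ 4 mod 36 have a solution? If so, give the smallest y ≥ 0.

gcd(20, 36) = 4, and 4 | 4, so solutions exist.
Divide through by 4: 5·y ≡ 1 mod 9.
5⁻¹ ≡ 2 (mod 9).
y ≡ 2·1 ≡ 2 (mod 9).
The smallest non-negative solution is y = 2.

2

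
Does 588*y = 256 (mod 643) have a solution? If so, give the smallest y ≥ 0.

311

gcd(588, 643) = 1, so a unique solution mod 643 exists.
588⁻¹ ≡ 491 (mod 643).
y ≡ 491*256 ≡ 311 (mod 643).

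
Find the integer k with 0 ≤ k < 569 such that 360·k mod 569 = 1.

49

569 = 1*360 + 209
360 = 1*209 + 151
209 = 1*151 + 58
151 = 2*58 + 35
58 = 1*35 + 23
35 = 1*23 + 12
23 = 1*12 + 11
12 = 1*11 + 1
11 = 11*1 + 0
gcd(360, 569) = 1, so the inverse exists.
Bézout: 1 = −31*569 + 49*360.
So 360⁻¹ ≡ 49 (mod 569).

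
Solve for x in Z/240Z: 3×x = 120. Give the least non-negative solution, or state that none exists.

gcd(3, 240) = 3, and 3 | 120, so solutions exist.
Divide through by 3: 1×x = 40 (mod 80).
1⁻¹ ≡ 1 (mod 80).
x ≡ 1×40 ≡ 40 (mod 80).
The smallest non-negative solution is x = 40.

40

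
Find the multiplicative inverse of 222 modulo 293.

33

293 = 1*222 + 71
222 = 3*71 + 9
71 = 7*9 + 8
9 = 1*8 + 1
8 = 8*1 + 0
gcd(222, 293) = 1, so the inverse exists.
Back-substitute for 1:
1 = 1*9 − 1*8
  = −1*71 + 8*9
  = 8*222 − 25*71
  = −25*293 + 33*222
So 222⁻¹ ≡ 33 (mod 293).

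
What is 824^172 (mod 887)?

824^1 ≡ 824 (mod 887)
824^2 ≡ 824^2 = 678976 ≡ 421 (mod 887)
824^4 ≡ 421^2 = 177241 ≡ 728 (mod 887)
824^8 ≡ 728^2 = 529984 ≡ 445 (mod 887)
824^16 ≡ 445^2 = 198025 ≡ 224 (mod 887)
824^32 ≡ 224^2 = 50176 ≡ 504 (mod 887)
824^64 ≡ 504^2 = 254016 ≡ 334 (mod 887)
824^128 ≡ 334^2 = 111556 ≡ 681 (mod 887)
824^172 = 824^128 * 824^32 * 824^8 * 824^4 ≡ 681 * 504 * 445 * 728 (mod 887).
Accumulate the product:
681 * 504 = 343224 ≡ 842
842 * 445 = 374690 ≡ 376
376 * 728 = 273728 ≡ 532

532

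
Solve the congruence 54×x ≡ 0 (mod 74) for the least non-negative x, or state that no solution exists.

gcd(54, 74) = 2, and 2 | 0, so solutions exist.
Divide through by 2: 27×x ≡ 0 (mod 37).
27⁻¹ ≡ 11 (mod 37).
x ≡ 11×0 ≡ 0 (mod 37).
The smallest non-negative solution is x = 0.

0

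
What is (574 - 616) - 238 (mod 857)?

574 - 616 = -42 ≡ 815 (mod 857)
815 - 238 = 577

577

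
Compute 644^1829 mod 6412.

Using repeated squaring:
1829 in binary is 11100100101, i.e. 1829 = 1024 + 512 + 256 + 32 + 4 + 1.
644^1 ≡ 644 (mod 6412)
644^2 ≡ 644^2 = 414736 ≡ 4368 (mod 6412)
644^4 ≡ 4368^2 = 19079424 ≡ 3724 (mod 6412)
644^8 ≡ 3724^2 = 13868176 ≡ 5432 (mod 6412)
644^16 ≡ 5432^2 = 29506624 ≡ 5012 (mod 6412)
644^32 ≡ 5012^2 = 25120144 ≡ 4340 (mod 6412)
644^64 ≡ 4340^2 = 18835600 ≡ 3556 (mod 6412)
644^128 ≡ 3556^2 = 12645136 ≡ 672 (mod 6412)
644^256 ≡ 672^2 = 451584 ≡ 2744 (mod 6412)
644^512 ≡ 2744^2 = 7529536 ≡ 1848 (mod 6412)
644^1024 ≡ 1848^2 = 3415104 ≡ 3920 (mod 6412)
644^1829 = 644^1024 · 644^512 · 644^256 · 644^32 · 644^4 · 644^1 ≡ 3920 · 1848 · 2744 · 4340 · 3724 · 644 (mod 6412).
Accumulate the product:
3920 · 1848 = 7244160 ≡ 5012
5012 · 2744 = 13752928 ≡ 5600
5600 · 4340 = 24304000 ≡ 2520
2520 · 3724 = 9384480 ≡ 3724
3724 · 644 = 2398256 ≡ 168

168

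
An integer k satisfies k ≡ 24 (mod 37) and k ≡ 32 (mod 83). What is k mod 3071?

37⁻¹ mod 83: 37*9 ≡ 1 (mod 83), so 37⁻¹ ≡ 9.
k = 24 + 37*((32 − 24)*9 mod 83) = 24 + 37*72 = 2688.

2688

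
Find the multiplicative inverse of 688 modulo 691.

Run the extended Euclidean algorithm:
691 = 1×688 + 3
688 = 229×3 + 1
3 = 3×1 + 0
gcd(688, 691) = 1, so the inverse exists.
Back-substitute for 1:
1 = 1×688 − 229×3
  = −229×691 + 230×688
So 688⁻¹ ≡ 230 (mod 691).

230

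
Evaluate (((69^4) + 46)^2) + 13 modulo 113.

4

(69)^4 ≡ 112 (mod 113)
112 + 46 = 158 ≡ 45 (mod 113)
(45)^2 ≡ 104 (mod 113)
104 + 13 = 117 ≡ 4 (mod 113)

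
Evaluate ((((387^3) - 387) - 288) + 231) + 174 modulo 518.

277

(387)^3 ≡ 29 (mod 518)
29 - 387 = -358 ≡ 160 (mod 518)
160 - 288 = -128 ≡ 390 (mod 518)
390 + 231 = 621 ≡ 103 (mod 518)
103 + 174 = 277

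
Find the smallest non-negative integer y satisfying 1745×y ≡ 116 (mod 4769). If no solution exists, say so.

3337

gcd(1745, 4769) = 1, so a unique solution mod 4769 exists.
1745⁻¹ ≡ 481 (mod 4769).
y ≡ 481×116 ≡ 3337 (mod 4769).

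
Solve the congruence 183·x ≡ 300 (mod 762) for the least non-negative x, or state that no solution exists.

214

gcd(183, 762) = 3, and 3 | 300, so solutions exist.
Divide through by 3: 61·x ≡ 100 mod 254.
61⁻¹ ≡ 25 (mod 254).
x ≡ 25·100 ≡ 214 (mod 254).
The smallest non-negative solution is x = 214.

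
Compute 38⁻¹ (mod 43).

By the extended Euclidean algorithm:
43 = 1×38 + 5
38 = 7×5 + 3
5 = 1×3 + 2
3 = 1×2 + 1
2 = 2×1 + 0
gcd(38, 43) = 1, so the inverse exists.
Bézout: 1 = −15×43 + 17×38.
So 38⁻¹ ≡ 17 (mod 43).

17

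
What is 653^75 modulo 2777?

2079

Using repeated squaring:
75 in binary is 1001011, i.e. 75 = 64 + 8 + 2 + 1.
653^1 ≡ 653 (mod 2777)
653^2 ≡ 653^2 = 426409 ≡ 1528 (mod 2777)
653^4 ≡ 1528^2 = 2334784 ≡ 2104 (mod 2777)
653^8 ≡ 2104^2 = 4426816 ≡ 278 (mod 2777)
653^16 ≡ 278^2 = 77284 ≡ 2305 (mod 2777)
653^32 ≡ 2305^2 = 5313025 ≡ 624 (mod 2777)
653^64 ≡ 624^2 = 389376 ≡ 596 (mod 2777)
653^75 = 653^64 * 653^8 * 653^2 * 653^1 ≡ 596 * 278 * 1528 * 653 (mod 2777).
Accumulate the product:
596 * 278 = 165688 ≡ 1845
1845 * 1528 = 2819160 ≡ 505
505 * 653 = 329765 ≡ 2079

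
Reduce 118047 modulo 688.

118047 = 171*688 + 399, so 118047 ≡ 399 (mod 688).

399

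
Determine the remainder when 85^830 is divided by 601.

830 in binary is 1100111110, i.e. 830 = 512 + 256 + 32 + 16 + 8 + 4 + 2.
85^1 ≡ 85 (mod 601)
85^2 ≡ 85^2 = 7225 ≡ 13 (mod 601)
85^4 ≡ 13^2 = 169 (mod 601)
85^8 ≡ 169^2 = 28561 ≡ 314 (mod 601)
85^16 ≡ 314^2 = 98596 ≡ 32 (mod 601)
85^32 ≡ 32^2 = 1024 ≡ 423 (mod 601)
85^64 ≡ 423^2 = 178929 ≡ 432 (mod 601)
85^128 ≡ 432^2 = 186624 ≡ 314 (mod 601)
85^256 ≡ 314^2 = 98596 ≡ 32 (mod 601)
85^512 ≡ 32^2 = 1024 ≡ 423 (mod 601)
85^830 = 85^512 × 85^256 × 85^32 × 85^16 × 85^8 × 85^4 × 85^2 ≡ 423 × 32 × 423 × 32 × 314 × 169 × 13 (mod 601).
Accumulate the product:
423 × 32 = 13536 ≡ 314
314 × 423 = 132822 ≡ 1
1 × 32 = 32
32 × 314 = 10048 ≡ 432
432 × 169 = 73008 ≡ 287
287 × 13 = 3731 ≡ 125

125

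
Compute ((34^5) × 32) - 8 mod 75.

60

(34)^5 ≡ 49 (mod 75)
49 × 32 = 1568 ≡ 68 (mod 75)
68 - 8 = 60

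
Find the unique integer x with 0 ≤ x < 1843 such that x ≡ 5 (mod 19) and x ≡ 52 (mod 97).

19⁻¹ mod 97: 19*46 ≡ 1 (mod 97), so 19⁻¹ ≡ 46.
x = 5 + 19*((52 − 5)*46 mod 97) = 5 + 19*28 = 537.
Check: 537 mod 19 = 5, 537 mod 97 = 52. ✓

537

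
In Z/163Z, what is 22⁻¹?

126

163 = 7*22 + 9
22 = 2*9 + 4
9 = 2*4 + 1
4 = 4*1 + 0
gcd(22, 163) = 1, so the inverse exists.
Bézout: 1 = 5*163 − 37*22.
So 22⁻¹ ≡ −37 ≡ 126 (mod 163).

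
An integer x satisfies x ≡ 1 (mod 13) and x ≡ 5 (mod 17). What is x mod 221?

209

13⁻¹ mod 17: 13*4 ≡ 1 (mod 17), so 13⁻¹ ≡ 4.
x = 1 + 13*((5 − 1)*4 mod 17) = 1 + 13*16 = 209.
Check: 209 mod 13 = 1, 209 mod 17 = 5. ✓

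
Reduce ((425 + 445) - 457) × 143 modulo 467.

425 + 445 = 870 ≡ 403 (mod 467)
403 - 457 = -54 ≡ 413 (mod 467)
413 × 143 = 59059 ≡ 217 (mod 467)

217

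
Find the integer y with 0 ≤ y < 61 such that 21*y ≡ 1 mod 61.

32

Run the extended Euclidean algorithm:
61 = 2×21 + 19
21 = 1×19 + 2
19 = 9×2 + 1
2 = 2×1 + 0
gcd(21, 61) = 1, so the inverse exists.
Back-substitute for 1:
1 = 1×19 − 9×2
  = −9×21 + 10×19
  = 10×61 − 29×21
So 21⁻¹ ≡ −29 ≡ 32 (mod 61).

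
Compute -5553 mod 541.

398

-5553 = -11·541 + 398, so -5553 ≡ 398 (mod 541).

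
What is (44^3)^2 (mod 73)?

49

(44)^3 ≡ 66 (mod 73)
(66)^2 ≡ 49 (mod 73)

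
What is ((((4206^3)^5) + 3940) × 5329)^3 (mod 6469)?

4880

(4206)^3 ≡ 1584 (mod 6469)
(1584)^5 ≡ 2185 (mod 6469)
2185 + 3940 = 6125
6125 × 5329 = 32640125 ≡ 4020 (mod 6469)
(4020)^3 ≡ 4880 (mod 6469)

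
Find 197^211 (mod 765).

Compute successive squares:
211 in binary is 11010011, i.e. 211 = 128 + 64 + 16 + 2 + 1.
197^1 ≡ 197 (mod 765)
197^2 ≡ 197^2 = 38809 ≡ 559 (mod 765)
197^4 ≡ 559^2 = 312481 ≡ 361 (mod 765)
197^8 ≡ 361^2 = 130321 ≡ 271 (mod 765)
197^16 ≡ 271^2 = 73441 ≡ 1 (mod 765)
197^32 ≡ 1^2 = 1 (mod 765)
197^64 ≡ 1^2 = 1 (mod 765)
197^128 ≡ 1^2 = 1 (mod 765)
197^211 = 197^128 × 197^64 × 197^16 × 197^2 × 197^1 ≡ 1 × 1 × 1 × 559 × 197 (mod 765).
Accumulate the product:
1 × 1 = 1
1 × 1 = 1
1 × 559 = 559
559 × 197 = 110123 ≡ 728

728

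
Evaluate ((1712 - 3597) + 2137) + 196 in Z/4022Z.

448

1712 - 3597 = -1885 ≡ 2137 (mod 4022)
2137 + 2137 = 4274 ≡ 252 (mod 4022)
252 + 196 = 448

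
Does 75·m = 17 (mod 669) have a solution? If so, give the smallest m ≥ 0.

gcd(75, 669) = 3, and 3 does not divide 17.
So the congruence has no solution.

no solution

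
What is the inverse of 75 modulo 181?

Apply the Euclidean algorithm and back-substitute:
181 = 2*75 + 31
75 = 2*31 + 13
31 = 2*13 + 5
13 = 2*5 + 3
5 = 1*3 + 2
3 = 1*2 + 1
2 = 2*1 + 0
gcd(75, 181) = 1, so the inverse exists.
Back-substitute for 1:
1 = 1*3 − 1*2
  = −1*5 + 2*3
  = 2*13 − 5*5
  = −5*31 + 12*13
  = 12*75 − 29*31
  = −29*181 + 70*75
So 75⁻¹ ≡ 70 (mod 181).

70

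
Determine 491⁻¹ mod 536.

536 = 1·491 + 45
491 = 10·45 + 41
45 = 1·41 + 4
41 = 10·4 + 1
4 = 4·1 + 0
gcd(491, 536) = 1, so the inverse exists.
Bézout: 1 = −120·536 + 131·491.
So 491⁻¹ ≡ 131 (mod 536).

131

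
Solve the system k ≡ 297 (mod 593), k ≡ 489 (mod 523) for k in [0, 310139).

117118

593⁻¹ mod 523: 593*396 ≡ 1 (mod 523), so 593⁻¹ ≡ 396.
k = 297 + 593*((489 − 297)*396 mod 523) = 297 + 593*197 = 117118.
Check: 117118 mod 593 = 297, 117118 mod 523 = 489. ✓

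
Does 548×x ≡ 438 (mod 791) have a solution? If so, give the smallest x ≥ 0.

gcd(548, 791) = 1, so a unique solution mod 791 exists.
548⁻¹ ≡ 319 (mod 791).
x ≡ 319×438 ≡ 506 (mod 791).

506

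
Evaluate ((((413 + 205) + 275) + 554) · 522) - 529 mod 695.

35

413 + 205 = 618
618 + 275 = 893 ≡ 198 (mod 695)
198 + 554 = 752 ≡ 57 (mod 695)
57 · 522 = 29754 ≡ 564 (mod 695)
564 - 529 = 35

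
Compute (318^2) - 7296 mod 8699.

(318)^2 ≡ 5435 (mod 8699)
5435 - 7296 = -1861 ≡ 6838 (mod 8699)

6838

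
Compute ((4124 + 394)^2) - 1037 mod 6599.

580

4124 + 394 = 4518
(4518)^2 ≡ 1617 (mod 6599)
1617 - 1037 = 580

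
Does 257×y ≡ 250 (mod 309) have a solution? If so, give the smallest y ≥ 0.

221

gcd(257, 309) = 1, so a unique solution mod 309 exists.
257⁻¹ ≡ 101 (mod 309).
y ≡ 101×250 ≡ 221 (mod 309).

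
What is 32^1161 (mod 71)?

By square-and-multiply:
1161 in binary is 10010001001, i.e. 1161 = 1024 + 128 + 8 + 1.
32^1 ≡ 32 (mod 71)
32^2 ≡ 32^2 = 1024 ≡ 30 (mod 71)
32^4 ≡ 30^2 = 900 ≡ 48 (mod 71)
32^8 ≡ 48^2 = 2304 ≡ 32 (mod 71)
32^16 ≡ 32^2 = 1024 ≡ 30 (mod 71)
32^32 ≡ 30^2 = 900 ≡ 48 (mod 71)
32^64 ≡ 48^2 = 2304 ≡ 32 (mod 71)
32^128 ≡ 32^2 = 1024 ≡ 30 (mod 71)
32^256 ≡ 30^2 = 900 ≡ 48 (mod 71)
32^512 ≡ 48^2 = 2304 ≡ 32 (mod 71)
32^1024 ≡ 32^2 = 1024 ≡ 30 (mod 71)
32^1161 = 32^1024 * 32^128 * 32^8 * 32^1 ≡ 30 * 30 * 32 * 32 (mod 71).
Accumulate the product:
30 * 30 = 900 ≡ 48
48 * 32 = 1536 ≡ 45
45 * 32 = 1440 ≡ 20

20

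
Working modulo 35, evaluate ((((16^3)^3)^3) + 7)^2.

29

(16)^3 ≡ 1 (mod 35)
(1)^3 ≡ 1 (mod 35)
(1)^3 ≡ 1 (mod 35)
1 + 7 = 8
(8)^2 ≡ 29 (mod 35)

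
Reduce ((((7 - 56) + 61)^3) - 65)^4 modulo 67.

33

7 - 56 = -49 ≡ 18 (mod 67)
18 + 61 = 79 ≡ 12 (mod 67)
(12)^3 ≡ 53 (mod 67)
53 - 65 = -12 ≡ 55 (mod 67)
(55)^4 ≡ 33 (mod 67)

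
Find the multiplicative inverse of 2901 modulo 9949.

9949 = 3×2901 + 1246
2901 = 2×1246 + 409
1246 = 3×409 + 19
409 = 21×19 + 10
19 = 1×10 + 9
10 = 1×9 + 1
9 = 9×1 + 0
gcd(2901, 9949) = 1, so the inverse exists.
Back-substitute for 1:
1 = 1×10 − 1×9
  = −1×19 + 2×10
  = 2×409 − 43×19
  = −43×1246 + 131×409
  = 131×2901 − 305×1246
  = −305×9949 + 1046×2901
So 2901⁻¹ ≡ 1046 (mod 9949).

1046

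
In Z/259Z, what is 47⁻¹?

248

259 = 5·47 + 24
47 = 1·24 + 23
24 = 1·23 + 1
23 = 23·1 + 0
gcd(47, 259) = 1, so the inverse exists.
Back-substitute for 1:
1 = 1·24 − 1·23
  = −1·47 + 2·24
  = 2·259 − 11·47
So 47⁻¹ ≡ −11 ≡ 248 (mod 259).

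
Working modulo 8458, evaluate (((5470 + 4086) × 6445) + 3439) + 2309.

3012

5470 + 4086 = 9556 ≡ 1098 (mod 8458)
1098 × 6445 = 7076610 ≡ 5722 (mod 8458)
5722 + 3439 = 9161 ≡ 703 (mod 8458)
703 + 2309 = 3012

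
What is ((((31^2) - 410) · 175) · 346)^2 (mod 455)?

(31)^2 ≡ 51 (mod 455)
51 - 410 = -359 ≡ 96 (mod 455)
96 · 175 = 16800 ≡ 420 (mod 455)
420 · 346 = 145320 ≡ 175 (mod 455)
(175)^2 ≡ 140 (mod 455)

140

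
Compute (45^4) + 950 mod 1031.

257

(45)^4 ≡ 338 (mod 1031)
338 + 950 = 1288 ≡ 257 (mod 1031)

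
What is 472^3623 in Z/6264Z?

Using repeated squaring:
472^1 ≡ 472 (mod 6264)
472^2 ≡ 472^2 = 222784 ≡ 3544 (mod 6264)
472^4 ≡ 3544^2 = 12559936 ≡ 616 (mod 6264)
472^8 ≡ 616^2 = 379456 ≡ 3616 (mod 6264)
472^16 ≡ 3616^2 = 13075456 ≡ 2488 (mod 6264)
472^32 ≡ 2488^2 = 6190144 ≡ 1312 (mod 6264)
472^64 ≡ 1312^2 = 1721344 ≡ 5008 (mod 6264)
472^128 ≡ 5008^2 = 25080064 ≡ 5272 (mod 6264)
472^256 ≡ 5272^2 = 27793984 ≡ 616 (mod 6264)
472^512 ≡ 616^2 = 379456 ≡ 3616 (mod 6264)
472^1024 ≡ 3616^2 = 13075456 ≡ 2488 (mod 6264)
472^2048 ≡ 2488^2 = 6190144 ≡ 1312 (mod 6264)
472^3623 = 472^2048 × 472^1024 × 472^512 × 472^32 × 472^4 × 472^2 × 472^1 ≡ 1312 × 2488 × 3616 × 1312 × 616 × 3544 × 472 (mod 6264).
Accumulate the product:
1312 × 2488 = 3264256 ≡ 712
712 × 3616 = 2574592 ≡ 88
88 × 1312 = 115456 ≡ 2704
2704 × 616 = 1665664 ≡ 5704
5704 × 3544 = 20214976 ≡ 1048
1048 × 472 = 494656 ≡ 6064

6064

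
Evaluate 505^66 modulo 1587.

1519

Compute successive squares:
505^1 ≡ 505 (mod 1587)
505^2 ≡ 505^2 = 255025 ≡ 1105 (mod 1587)
505^4 ≡ 1105^2 = 1221025 ≡ 622 (mod 1587)
505^8 ≡ 622^2 = 386884 ≡ 1243 (mod 1587)
505^16 ≡ 1243^2 = 1545049 ≡ 898 (mod 1587)
505^32 ≡ 898^2 = 806404 ≡ 208 (mod 1587)
505^64 ≡ 208^2 = 43264 ≡ 415 (mod 1587)
505^66 = 505^64 * 505^2 ≡ 415 * 1105 (mod 1587).
415 * 1105 = 458575 ≡ 1519 (mod 1587).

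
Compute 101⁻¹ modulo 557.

By the extended Euclidean algorithm:
557 = 5×101 + 52
101 = 1×52 + 49
52 = 1×49 + 3
49 = 16×3 + 1
3 = 3×1 + 0
gcd(101, 557) = 1, so the inverse exists.
Back-substitute for 1:
1 = 1×49 − 16×3
  = −16×52 + 17×49
  = 17×101 − 33×52
  = −33×557 + 182×101
So 101⁻¹ ≡ 182 (mod 557).

182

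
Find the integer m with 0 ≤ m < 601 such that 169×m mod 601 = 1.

569

Run the extended Euclidean algorithm:
601 = 3×169 + 94
169 = 1×94 + 75
94 = 1×75 + 19
75 = 3×19 + 18
19 = 1×18 + 1
18 = 18×1 + 0
gcd(169, 601) = 1, so the inverse exists.
Bézout: 1 = 9×601 − 32×169.
So 169⁻¹ ≡ −32 ≡ 569 (mod 601).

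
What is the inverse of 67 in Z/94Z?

Apply the Euclidean algorithm and back-substitute:
94 = 1*67 + 27
67 = 2*27 + 13
27 = 2*13 + 1
13 = 13*1 + 0
gcd(67, 94) = 1, so the inverse exists.
Back-substitute for 1:
1 = 1*27 − 2*13
  = −2*67 + 5*27
  = 5*94 − 7*67
So 67⁻¹ ≡ −7 ≡ 87 (mod 94).

87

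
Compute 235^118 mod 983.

923

Compute successive squares:
118 in binary is 1110110, i.e. 118 = 64 + 32 + 16 + 4 + 2.
235^1 ≡ 235 (mod 983)
235^2 ≡ 235^2 = 55225 ≡ 177 (mod 983)
235^4 ≡ 177^2 = 31329 ≡ 856 (mod 983)
235^8 ≡ 856^2 = 732736 ≡ 401 (mod 983)
235^16 ≡ 401^2 = 160801 ≡ 572 (mod 983)
235^32 ≡ 572^2 = 327184 ≡ 828 (mod 983)
235^64 ≡ 828^2 = 685584 ≡ 433 (mod 983)
235^118 = 235^64 * 235^32 * 235^16 * 235^4 * 235^2 ≡ 433 * 828 * 572 * 856 * 177 (mod 983).
Accumulate the product:
433 * 828 = 358524 ≡ 712
712 * 572 = 407264 ≡ 302
302 * 856 = 258512 ≡ 966
966 * 177 = 170982 ≡ 923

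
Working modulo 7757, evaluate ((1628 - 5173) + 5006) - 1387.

1628 - 5173 = -3545 ≡ 4212 (mod 7757)
4212 + 5006 = 9218 ≡ 1461 (mod 7757)
1461 - 1387 = 74

74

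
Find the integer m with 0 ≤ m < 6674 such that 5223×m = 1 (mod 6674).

2217

6674 = 1·5223 + 1451
5223 = 3·1451 + 870
1451 = 1·870 + 581
870 = 1·581 + 289
581 = 2·289 + 3
289 = 96·3 + 1
3 = 3·1 + 0
gcd(5223, 6674) = 1, so the inverse exists.
Back-substitute for 1:
1 = 1·289 − 96·3
  = −96·581 + 193·289
  = 193·870 − 289·581
  = −289·1451 + 482·870
  = 482·5223 − 1735·1451
  = −1735·6674 + 2217·5223
So 5223⁻¹ ≡ 2217 (mod 6674).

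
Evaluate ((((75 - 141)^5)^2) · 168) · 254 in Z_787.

693

75 - 141 = -66 ≡ 721 (mod 787)
(721)^5 ≡ 62 (mod 787)
(62)^2 ≡ 696 (mod 787)
696 · 168 = 116928 ≡ 452 (mod 787)
452 · 254 = 114808 ≡ 693 (mod 787)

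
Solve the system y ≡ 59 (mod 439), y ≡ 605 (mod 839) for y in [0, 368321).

439⁻¹ mod 839: 439×753 ≡ 1 (mod 839), so 439⁻¹ ≡ 753.
y = 59 + 439×((605 − 59)×753 mod 839) = 59 + 439×28 = 12351.

12351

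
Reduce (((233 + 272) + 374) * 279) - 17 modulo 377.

174

233 + 272 = 505 ≡ 128 (mod 377)
128 + 374 = 502 ≡ 125 (mod 377)
125 * 279 = 34875 ≡ 191 (mod 377)
191 - 17 = 174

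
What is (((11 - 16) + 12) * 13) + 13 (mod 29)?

17

11 - 16 = -5 ≡ 24 (mod 29)
24 + 12 = 36 ≡ 7 (mod 29)
7 * 13 = 91 ≡ 4 (mod 29)
4 + 13 = 17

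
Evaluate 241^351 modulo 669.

Using repeated squaring:
351 in binary is 101011111, i.e. 351 = 256 + 64 + 16 + 8 + 4 + 2 + 1.
241^1 ≡ 241 (mod 669)
241^2 ≡ 241^2 = 58081 ≡ 547 (mod 669)
241^4 ≡ 547^2 = 299209 ≡ 166 (mod 669)
241^8 ≡ 166^2 = 27556 ≡ 127 (mod 669)
241^16 ≡ 127^2 = 16129 ≡ 73 (mod 669)
241^32 ≡ 73^2 = 5329 ≡ 646 (mod 669)
241^64 ≡ 646^2 = 417316 ≡ 529 (mod 669)
241^128 ≡ 529^2 = 279841 ≡ 199 (mod 669)
241^256 ≡ 199^2 = 39601 ≡ 130 (mod 669)
241^351 = 241^256 · 241^64 · 241^16 · 241^8 · 241^4 · 241^2 · 241^1 ≡ 130 · 529 · 73 · 127 · 166 · 547 · 241 (mod 669).
Accumulate the product:
130 · 529 = 68770 ≡ 532
532 · 73 = 38836 ≡ 34
34 · 127 = 4318 ≡ 304
304 · 166 = 50464 ≡ 289
289 · 547 = 158083 ≡ 199
199 · 241 = 47959 ≡ 460

460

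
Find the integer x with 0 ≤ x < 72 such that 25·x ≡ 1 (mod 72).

49

72 = 2*25 + 22
25 = 1*22 + 3
22 = 7*3 + 1
3 = 3*1 + 0
gcd(25, 72) = 1, so the inverse exists.
Back-substitute for 1:
1 = 1*22 − 7*3
  = −7*25 + 8*22
  = 8*72 − 23*25
So 25⁻¹ ≡ −23 ≡ 49 (mod 72).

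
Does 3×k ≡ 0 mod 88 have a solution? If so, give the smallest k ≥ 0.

gcd(3, 88) = 1, so a unique solution mod 88 exists.
3⁻¹ ≡ 59 (mod 88).
k ≡ 59×0 ≡ 0 (mod 88).

0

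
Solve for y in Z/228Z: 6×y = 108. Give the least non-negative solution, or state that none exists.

gcd(6, 228) = 6, and 6 | 108, so solutions exist.
Divide through by 6: 1×y = 18 (mod 38).
1⁻¹ ≡ 1 (mod 38).
y ≡ 1×18 ≡ 18 (mod 38).
The smallest non-negative solution is y = 18.

18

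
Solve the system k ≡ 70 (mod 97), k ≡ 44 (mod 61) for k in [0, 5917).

97⁻¹ mod 61: 97*39 ≡ 1 (mod 61), so 97⁻¹ ≡ 39.
k = 70 + 97*((44 − 70)*39 mod 61) = 70 + 97*23 = 2301.
Check: 2301 mod 97 = 70, 2301 mod 61 = 44. ✓

2301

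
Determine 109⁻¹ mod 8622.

7831

8622 = 79·109 + 11
109 = 9·11 + 10
11 = 1·10 + 1
10 = 10·1 + 0
gcd(109, 8622) = 1, so the inverse exists.
Back-substitute for 1:
1 = 1·11 − 1·10
  = −1·109 + 10·11
  = 10·8622 − 791·109
So 109⁻¹ ≡ −791 ≡ 7831 (mod 8622).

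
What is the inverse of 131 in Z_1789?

1352

Apply the Euclidean algorithm and back-substitute:
1789 = 13×131 + 86
131 = 1×86 + 45
86 = 1×45 + 41
45 = 1×41 + 4
41 = 10×4 + 1
4 = 4×1 + 0
gcd(131, 1789) = 1, so the inverse exists.
Back-substitute for 1:
1 = 1×41 − 10×4
  = −10×45 + 11×41
  = 11×86 − 21×45
  = −21×131 + 32×86
  = 32×1789 − 437×131
So 131⁻¹ ≡ −437 ≡ 1352 (mod 1789).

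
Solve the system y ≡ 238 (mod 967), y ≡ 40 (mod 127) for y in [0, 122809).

16677

967⁻¹ mod 127: 967·57 ≡ 1 (mod 127), so 967⁻¹ ≡ 57.
y = 238 + 967·((40 − 238)·57 mod 127) = 238 + 967·17 = 16677.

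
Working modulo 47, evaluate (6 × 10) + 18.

31

6 × 10 = 60 ≡ 13 (mod 47)
13 + 18 = 31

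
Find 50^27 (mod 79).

64

Using repeated squaring:
27 in binary is 11011, i.e. 27 = 16 + 8 + 2 + 1.
50^1 ≡ 50 (mod 79)
50^2 ≡ 50^2 = 2500 ≡ 51 (mod 79)
50^4 ≡ 51^2 = 2601 ≡ 73 (mod 79)
50^8 ≡ 73^2 = 5329 ≡ 36 (mod 79)
50^16 ≡ 36^2 = 1296 ≡ 32 (mod 79)
50^27 = 50^16 * 50^8 * 50^2 * 50^1 ≡ 32 * 36 * 51 * 50 (mod 79).
Accumulate the product:
32 * 36 = 1152 ≡ 46
46 * 51 = 2346 ≡ 55
55 * 50 = 2750 ≡ 64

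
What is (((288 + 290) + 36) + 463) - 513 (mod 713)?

288 + 290 = 578
578 + 36 = 614
614 + 463 = 1077 ≡ 364 (mod 713)
364 - 513 = -149 ≡ 564 (mod 713)

564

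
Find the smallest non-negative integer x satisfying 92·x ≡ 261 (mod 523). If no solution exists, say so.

gcd(92, 523) = 1, so a unique solution mod 523 exists.
92⁻¹ ≡ 415 (mod 523).
x ≡ 415·261 ≡ 54 (mod 523).

54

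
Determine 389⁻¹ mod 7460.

Run the extended Euclidean algorithm:
7460 = 19*389 + 69
389 = 5*69 + 44
69 = 1*44 + 25
44 = 1*25 + 19
25 = 1*19 + 6
19 = 3*6 + 1
6 = 6*1 + 0
gcd(389, 7460) = 1, so the inverse exists.
Bézout: 1 = −62*7460 + 1189*389.
So 389⁻¹ ≡ 1189 (mod 7460).

1189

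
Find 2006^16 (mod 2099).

217

2006^1 ≡ 2006 (mod 2099)
2006^2 ≡ 2006^2 = 4024036 ≡ 253 (mod 2099)
2006^4 ≡ 253^2 = 64009 ≡ 1039 (mod 2099)
2006^8 ≡ 1039^2 = 1079521 ≡ 635 (mod 2099)
2006^16 ≡ 635^2 = 403225 ≡ 217 (mod 2099)
So 2006^16 ≡ 217 (mod 2099).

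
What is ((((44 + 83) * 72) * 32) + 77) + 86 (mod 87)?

16

44 + 83 = 127 ≡ 40 (mod 87)
40 * 72 = 2880 ≡ 9 (mod 87)
9 * 32 = 288 ≡ 27 (mod 87)
27 + 77 = 104 ≡ 17 (mod 87)
17 + 86 = 103 ≡ 16 (mod 87)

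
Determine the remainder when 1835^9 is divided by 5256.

9 in binary is 1001, i.e. 9 = 8 + 1.
1835^1 ≡ 1835 (mod 5256)
1835^2 ≡ 1835^2 = 3367225 ≡ 3385 (mod 5256)
1835^4 ≡ 3385^2 = 11458225 ≡ 145 (mod 5256)
1835^8 ≡ 145^2 = 21025 ≡ 1 (mod 5256)
1835^9 = 1835^8 × 1835^1 ≡ 1 × 1835 (mod 5256).
1 × 1835 = 1835 ≡ 1835 (mod 5256).

1835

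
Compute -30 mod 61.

31

-30 = -1·61 + 31, so -30 ≡ 31 (mod 61).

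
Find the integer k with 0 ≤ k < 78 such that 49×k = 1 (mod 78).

43

By the extended Euclidean algorithm:
78 = 1×49 + 29
49 = 1×29 + 20
29 = 1×20 + 9
20 = 2×9 + 2
9 = 4×2 + 1
2 = 2×1 + 0
gcd(49, 78) = 1, so the inverse exists.
Back-substitute for 1:
1 = 1×9 − 4×2
  = −4×20 + 9×9
  = 9×29 − 13×20
  = −13×49 + 22×29
  = 22×78 − 35×49
So 49⁻¹ ≡ −35 ≡ 43 (mod 78).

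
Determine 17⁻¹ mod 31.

31 = 1×17 + 14
17 = 1×14 + 3
14 = 4×3 + 2
3 = 1×2 + 1
2 = 2×1 + 0
gcd(17, 31) = 1, so the inverse exists.
Back-substitute for 1:
1 = 1×3 − 1×2
  = −1×14 + 5×3
  = 5×17 − 6×14
  = −6×31 + 11×17
So 17⁻¹ ≡ 11 (mod 31).

11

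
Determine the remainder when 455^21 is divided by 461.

By square-and-multiply:
455^1 ≡ 455 (mod 461)
455^2 ≡ 455^2 = 207025 ≡ 36 (mod 461)
455^4 ≡ 36^2 = 1296 ≡ 374 (mod 461)
455^8 ≡ 374^2 = 139876 ≡ 193 (mod 461)
455^16 ≡ 193^2 = 37249 ≡ 369 (mod 461)
455^21 = 455^16 · 455^4 · 455^1 ≡ 369 · 374 · 455 (mod 461).
Accumulate the product:
369 · 374 = 138006 ≡ 167
167 · 455 = 75985 ≡ 381

381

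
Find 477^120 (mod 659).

477^1 ≡ 477 (mod 659)
477^2 ≡ 477^2 = 227529 ≡ 174 (mod 659)
477^4 ≡ 174^2 = 30276 ≡ 621 (mod 659)
477^8 ≡ 621^2 = 385641 ≡ 126 (mod 659)
477^16 ≡ 126^2 = 15876 ≡ 60 (mod 659)
477^32 ≡ 60^2 = 3600 ≡ 305 (mod 659)
477^64 ≡ 305^2 = 93025 ≡ 106 (mod 659)
477^120 = 477^64 × 477^32 × 477^16 × 477^8 ≡ 106 × 305 × 60 × 126 (mod 659).
Accumulate the product:
106 × 305 = 32330 ≡ 39
39 × 60 = 2340 ≡ 363
363 × 126 = 45738 ≡ 267

267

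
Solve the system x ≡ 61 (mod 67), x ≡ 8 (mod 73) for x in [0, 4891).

1468

67⁻¹ mod 73: 67×12 ≡ 1 (mod 73), so 67⁻¹ ≡ 12.
x = 61 + 67×((8 − 61)×12 mod 73) = 61 + 67×21 = 1468.
Check: 1468 mod 67 = 61, 1468 mod 73 = 8. ✓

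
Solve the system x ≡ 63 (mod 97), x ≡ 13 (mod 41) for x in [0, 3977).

97⁻¹ mod 41: 97*11 ≡ 1 (mod 41), so 97⁻¹ ≡ 11.
x = 63 + 97*((13 − 63)*11 mod 41) = 63 + 97*24 = 2391.

2391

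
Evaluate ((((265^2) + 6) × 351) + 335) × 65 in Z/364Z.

208

(265)^2 ≡ 337 (mod 364)
337 + 6 = 343
343 × 351 = 120393 ≡ 273 (mod 364)
273 + 335 = 608 ≡ 244 (mod 364)
244 × 65 = 15860 ≡ 208 (mod 364)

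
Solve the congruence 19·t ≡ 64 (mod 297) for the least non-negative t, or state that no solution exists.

gcd(19, 297) = 1, so a unique solution mod 297 exists.
19⁻¹ ≡ 172 (mod 297).
t ≡ 172·64 ≡ 19 (mod 297).

19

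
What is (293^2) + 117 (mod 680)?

(293)^2 ≡ 169 (mod 680)
169 + 117 = 286

286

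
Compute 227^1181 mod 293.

131

227^1 ≡ 227 (mod 293)
227^2 ≡ 227^2 = 51529 ≡ 254 (mod 293)
227^4 ≡ 254^2 = 64516 ≡ 56 (mod 293)
227^8 ≡ 56^2 = 3136 ≡ 206 (mod 293)
227^16 ≡ 206^2 = 42436 ≡ 244 (mod 293)
227^32 ≡ 244^2 = 59536 ≡ 57 (mod 293)
227^64 ≡ 57^2 = 3249 ≡ 26 (mod 293)
227^128 ≡ 26^2 = 676 ≡ 90 (mod 293)
227^256 ≡ 90^2 = 8100 ≡ 189 (mod 293)
227^512 ≡ 189^2 = 35721 ≡ 268 (mod 293)
227^1024 ≡ 268^2 = 71824 ≡ 39 (mod 293)
227^1181 = 227^1024 × 227^128 × 227^16 × 227^8 × 227^4 × 227^1 ≡ 39 × 90 × 244 × 206 × 56 × 227 (mod 293).
Accumulate the product:
39 × 90 = 3510 ≡ 287
287 × 244 = 70028 ≡ 1
1 × 206 = 206
206 × 56 = 11536 ≡ 109
109 × 227 = 24743 ≡ 131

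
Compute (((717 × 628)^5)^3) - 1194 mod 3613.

717 × 628 = 450276 ≡ 2264 (mod 3613)
(2264)^5 ≡ 3062 (mod 3613)
(3062)^3 ≡ 1362 (mod 3613)
1362 - 1194 = 168

168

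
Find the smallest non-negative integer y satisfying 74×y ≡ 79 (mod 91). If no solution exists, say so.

81

gcd(74, 91) = 1, so a unique solution mod 91 exists.
74⁻¹ ≡ 16 (mod 91).
y ≡ 16×79 ≡ 81 (mod 91).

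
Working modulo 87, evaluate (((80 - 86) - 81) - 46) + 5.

80 - 86 = -6 ≡ 81 (mod 87)
81 - 81 = 0
0 - 46 = -46 ≡ 41 (mod 87)
41 + 5 = 46

46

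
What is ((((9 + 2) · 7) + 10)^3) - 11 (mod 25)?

17

9 + 2 = 11
11 · 7 = 77 ≡ 2 (mod 25)
2 + 10 = 12
(12)^3 ≡ 3 (mod 25)
3 - 11 = -8 ≡ 17 (mod 25)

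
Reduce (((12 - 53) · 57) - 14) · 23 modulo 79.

12 - 53 = -41 ≡ 38 (mod 79)
38 · 57 = 2166 ≡ 33 (mod 79)
33 - 14 = 19
19 · 23 = 437 ≡ 42 (mod 79)

42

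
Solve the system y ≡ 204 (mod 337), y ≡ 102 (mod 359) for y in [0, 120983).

337⁻¹ mod 359: 337·310 ≡ 1 (mod 359), so 337⁻¹ ≡ 310.
y = 204 + 337·((102 − 204)·310 mod 359) = 204 + 337·331 = 111751.

111751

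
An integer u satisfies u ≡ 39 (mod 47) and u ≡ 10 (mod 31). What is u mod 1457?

47⁻¹ mod 31: 47×2 ≡ 1 (mod 31), so 47⁻¹ ≡ 2.
u = 39 + 47×((10 − 39)×2 mod 31) = 39 + 47×4 = 227.

227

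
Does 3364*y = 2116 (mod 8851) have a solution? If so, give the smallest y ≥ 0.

5126

gcd(3364, 8851) = 1, so a unique solution mod 8851 exists.
3364⁻¹ ≡ 6854 (mod 8851).
y ≡ 6854*2116 ≡ 5126 (mod 8851).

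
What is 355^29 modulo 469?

318

By square-and-multiply:
29 in binary is 11101, i.e. 29 = 16 + 8 + 4 + 1.
355^1 ≡ 355 (mod 469)
355^2 ≡ 355^2 = 126025 ≡ 333 (mod 469)
355^4 ≡ 333^2 = 110889 ≡ 205 (mod 469)
355^8 ≡ 205^2 = 42025 ≡ 284 (mod 469)
355^16 ≡ 284^2 = 80656 ≡ 457 (mod 469)
355^29 = 355^16 * 355^8 * 355^4 * 355^1 ≡ 457 * 284 * 205 * 355 (mod 469).
Accumulate the product:
457 * 284 = 129788 ≡ 344
344 * 205 = 70520 ≡ 170
170 * 355 = 60350 ≡ 318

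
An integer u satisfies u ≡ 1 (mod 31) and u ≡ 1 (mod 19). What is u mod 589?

1

31⁻¹ mod 19: 31·8 ≡ 1 (mod 19), so 31⁻¹ ≡ 8.
u = 1 + 31·((1 − 1)·8 mod 19) = 1 + 31·0 = 1.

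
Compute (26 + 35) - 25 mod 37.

36

26 + 35 = 61 ≡ 24 (mod 37)
24 - 25 = -1 ≡ 36 (mod 37)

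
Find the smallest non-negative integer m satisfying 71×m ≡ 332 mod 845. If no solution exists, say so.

gcd(71, 845) = 1, so a unique solution mod 845 exists.
71⁻¹ ≡ 726 (mod 845).
m ≡ 726×332 ≡ 207 (mod 845).

207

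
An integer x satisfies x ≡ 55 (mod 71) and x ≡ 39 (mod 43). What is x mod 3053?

1759

71⁻¹ mod 43: 71×20 ≡ 1 (mod 43), so 71⁻¹ ≡ 20.
x = 55 + 71×((39 − 55)×20 mod 43) = 55 + 71×24 = 1759.
Check: 1759 mod 71 = 55, 1759 mod 43 = 39. ✓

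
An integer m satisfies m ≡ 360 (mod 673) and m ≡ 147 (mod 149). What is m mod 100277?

673⁻¹ mod 149: 673*60 ≡ 1 (mod 149), so 673⁻¹ ≡ 60.
m = 360 + 673*((147 − 360)*60 mod 149) = 360 + 673*34 = 23242.

23242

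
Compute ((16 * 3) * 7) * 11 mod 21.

16 * 3 = 48 ≡ 6 (mod 21)
6 * 7 = 42 ≡ 0 (mod 21)
0 * 11 = 0

0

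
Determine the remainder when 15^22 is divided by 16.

1

15^1 ≡ 15 (mod 16)
15^2 ≡ 15^2 = 225 ≡ 1 (mod 16)
15^4 ≡ 1^2 = 1 (mod 16)
15^8 ≡ 1^2 = 1 (mod 16)
15^16 ≡ 1^2 = 1 (mod 16)
15^22 = 15^16 × 15^4 × 15^2 ≡ 1 × 1 × 1 (mod 16).
Accumulate the product:
1 × 1 = 1
1 × 1 = 1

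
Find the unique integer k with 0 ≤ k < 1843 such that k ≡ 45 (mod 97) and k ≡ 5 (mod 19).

97⁻¹ mod 19: 97*10 ≡ 1 (mod 19), so 97⁻¹ ≡ 10.
k = 45 + 97*((5 − 45)*10 mod 19) = 45 + 97*18 = 1791.
Check: 1791 mod 97 = 45, 1791 mod 19 = 5. ✓

1791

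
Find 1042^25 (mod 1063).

416

25 in binary is 11001, i.e. 25 = 16 + 8 + 1.
1042^1 ≡ 1042 (mod 1063)
1042^2 ≡ 1042^2 = 1085764 ≡ 441 (mod 1063)
1042^4 ≡ 441^2 = 194481 ≡ 1015 (mod 1063)
1042^8 ≡ 1015^2 = 1030225 ≡ 178 (mod 1063)
1042^16 ≡ 178^2 = 31684 ≡ 857 (mod 1063)
1042^25 = 1042^16 * 1042^8 * 1042^1 ≡ 857 * 178 * 1042 (mod 1063).
Accumulate the product:
857 * 178 = 152546 ≡ 537
537 * 1042 = 559554 ≡ 416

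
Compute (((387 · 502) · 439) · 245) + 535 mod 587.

387 · 502 = 194274 ≡ 564 (mod 587)
564 · 439 = 247596 ≡ 469 (mod 587)
469 · 245 = 114905 ≡ 440 (mod 587)
440 + 535 = 975 ≡ 388 (mod 587)

388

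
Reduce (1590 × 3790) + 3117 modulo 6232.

1590 × 3790 = 6026100 ≡ 5988 (mod 6232)
5988 + 3117 = 9105 ≡ 2873 (mod 6232)

2873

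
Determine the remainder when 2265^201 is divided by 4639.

3098

Compute successive squares:
201 in binary is 11001001, i.e. 201 = 128 + 64 + 8 + 1.
2265^1 ≡ 2265 (mod 4639)
2265^2 ≡ 2265^2 = 5130225 ≡ 4130 (mod 4639)
2265^4 ≡ 4130^2 = 17056900 ≡ 3936 (mod 4639)
2265^8 ≡ 3936^2 = 15492096 ≡ 2475 (mod 4639)
2265^16 ≡ 2475^2 = 6125625 ≡ 2145 (mod 4639)
2265^32 ≡ 2145^2 = 4601025 ≡ 3776 (mod 4639)
2265^64 ≡ 3776^2 = 14258176 ≡ 2529 (mod 4639)
2265^128 ≡ 2529^2 = 6395841 ≡ 3299 (mod 4639)
2265^201 = 2265^128 · 2265^64 · 2265^8 · 2265^1 ≡ 3299 · 2529 · 2475 · 2265 (mod 4639).
Accumulate the product:
3299 · 2529 = 8343171 ≡ 2249
2249 · 2475 = 5566275 ≡ 4114
4114 · 2265 = 9318210 ≡ 3098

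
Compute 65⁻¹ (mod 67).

33

Run the extended Euclidean algorithm:
67 = 1×65 + 2
65 = 32×2 + 1
2 = 2×1 + 0
gcd(65, 67) = 1, so the inverse exists.
Back-substitute for 1:
1 = 1×65 − 32×2
  = −32×67 + 33×65
So 65⁻¹ ≡ 33 (mod 67).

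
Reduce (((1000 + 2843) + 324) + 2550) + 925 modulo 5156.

2486

1000 + 2843 = 3843
3843 + 324 = 4167
4167 + 2550 = 6717 ≡ 1561 (mod 5156)
1561 + 925 = 2486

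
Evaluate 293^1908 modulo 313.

269

By square-and-multiply:
1908 in binary is 11101110100, i.e. 1908 = 1024 + 512 + 256 + 64 + 32 + 16 + 4.
293^1 ≡ 293 (mod 313)
293^2 ≡ 293^2 = 85849 ≡ 87 (mod 313)
293^4 ≡ 87^2 = 7569 ≡ 57 (mod 313)
293^8 ≡ 57^2 = 3249 ≡ 119 (mod 313)
293^16 ≡ 119^2 = 14161 ≡ 76 (mod 313)
293^32 ≡ 76^2 = 5776 ≡ 142 (mod 313)
293^64 ≡ 142^2 = 20164 ≡ 132 (mod 313)
293^128 ≡ 132^2 = 17424 ≡ 209 (mod 313)
293^256 ≡ 209^2 = 43681 ≡ 174 (mod 313)
293^512 ≡ 174^2 = 30276 ≡ 228 (mod 313)
293^1024 ≡ 228^2 = 51984 ≡ 26 (mod 313)
293^1908 = 293^1024 · 293^512 · 293^256 · 293^64 · 293^32 · 293^16 · 293^4 ≡ 26 · 228 · 174 · 132 · 142 · 76 · 57 (mod 313).
Accumulate the product:
26 · 228 = 5928 ≡ 294
294 · 174 = 51156 ≡ 137
137 · 132 = 18084 ≡ 243
243 · 142 = 34506 ≡ 76
76 · 76 = 5776 ≡ 142
142 · 57 = 8094 ≡ 269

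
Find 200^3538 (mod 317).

169

By square-and-multiply:
3538 in binary is 110111010010, i.e. 3538 = 2048 + 1024 + 256 + 128 + 64 + 16 + 2.
200^1 ≡ 200 (mod 317)
200^2 ≡ 200^2 = 40000 ≡ 58 (mod 317)
200^4 ≡ 58^2 = 3364 ≡ 194 (mod 317)
200^8 ≡ 194^2 = 37636 ≡ 230 (mod 317)
200^16 ≡ 230^2 = 52900 ≡ 278 (mod 317)
200^32 ≡ 278^2 = 77284 ≡ 253 (mod 317)
200^64 ≡ 253^2 = 64009 ≡ 292 (mod 317)
200^128 ≡ 292^2 = 85264 ≡ 308 (mod 317)
200^256 ≡ 308^2 = 94864 ≡ 81 (mod 317)
200^512 ≡ 81^2 = 6561 ≡ 221 (mod 317)
200^1024 ≡ 221^2 = 48841 ≡ 23 (mod 317)
200^2048 ≡ 23^2 = 529 ≡ 212 (mod 317)
200^3538 = 200^2048 × 200^1024 × 200^256 × 200^128 × 200^64 × 200^16 × 200^2 ≡ 212 × 23 × 81 × 308 × 292 × 278 × 58 (mod 317).
Accumulate the product:
212 × 23 = 4876 ≡ 121
121 × 81 = 9801 ≡ 291
291 × 308 = 89628 ≡ 234
234 × 292 = 68328 ≡ 173
173 × 278 = 48094 ≡ 227
227 × 58 = 13166 ≡ 169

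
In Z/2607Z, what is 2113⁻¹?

628

By the extended Euclidean algorithm:
2607 = 1×2113 + 494
2113 = 4×494 + 137
494 = 3×137 + 83
137 = 1×83 + 54
83 = 1×54 + 29
54 = 1×29 + 25
29 = 1×25 + 4
25 = 6×4 + 1
4 = 4×1 + 0
gcd(2113, 2607) = 1, so the inverse exists.
Back-substitute for 1:
1 = 1×25 − 6×4
  = −6×29 + 7×25
  = 7×54 − 13×29
  = −13×83 + 20×54
  = 20×137 − 33×83
  = −33×494 + 119×137
  = 119×2113 − 509×494
  = −509×2607 + 628×2113
So 2113⁻¹ ≡ 628 (mod 2607).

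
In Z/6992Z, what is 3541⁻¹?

2253

By the extended Euclidean algorithm:
6992 = 1*3541 + 3451
3541 = 1*3451 + 90
3451 = 38*90 + 31
90 = 2*31 + 28
31 = 1*28 + 3
28 = 9*3 + 1
3 = 3*1 + 0
gcd(3541, 6992) = 1, so the inverse exists.
Bézout: 1 = −1141*6992 + 2253*3541.
So 3541⁻¹ ≡ 2253 (mod 6992).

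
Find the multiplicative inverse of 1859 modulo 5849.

Run the extended Euclidean algorithm:
5849 = 3×1859 + 272
1859 = 6×272 + 227
272 = 1×227 + 45
227 = 5×45 + 2
45 = 22×2 + 1
2 = 2×1 + 0
gcd(1859, 5849) = 1, so the inverse exists.
Back-substitute for 1:
1 = 1×45 − 22×2
  = −22×227 + 111×45
  = 111×272 − 133×227
  = −133×1859 + 909×272
  = 909×5849 − 2860×1859
So 1859⁻¹ ≡ −2860 ≡ 2989 (mod 5849).

2989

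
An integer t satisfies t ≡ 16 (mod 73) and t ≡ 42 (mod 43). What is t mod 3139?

73⁻¹ mod 43: 73×33 ≡ 1 (mod 43), so 73⁻¹ ≡ 33.
t = 16 + 73×((42 − 16)×33 mod 43) = 16 + 73×41 = 3009.

3009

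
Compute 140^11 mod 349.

211

Using repeated squaring:
11 in binary is 1011, i.e. 11 = 8 + 2 + 1.
140^1 ≡ 140 (mod 349)
140^2 ≡ 140^2 = 19600 ≡ 56 (mod 349)
140^4 ≡ 56^2 = 3136 ≡ 344 (mod 349)
140^8 ≡ 344^2 = 118336 ≡ 25 (mod 349)
140^11 = 140^8 × 140^2 × 140^1 ≡ 25 × 56 × 140 (mod 349).
Accumulate the product:
25 × 56 = 1400 ≡ 4
4 × 140 = 560 ≡ 211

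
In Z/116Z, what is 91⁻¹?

51

Apply the Euclidean algorithm and back-substitute:
116 = 1*91 + 25
91 = 3*25 + 16
25 = 1*16 + 9
16 = 1*9 + 7
9 = 1*7 + 2
7 = 3*2 + 1
2 = 2*1 + 0
gcd(91, 116) = 1, so the inverse exists.
Back-substitute for 1:
1 = 1*7 − 3*2
  = −3*9 + 4*7
  = 4*16 − 7*9
  = −7*25 + 11*16
  = 11*91 − 40*25
  = −40*116 + 51*91
So 91⁻¹ ≡ 51 (mod 116).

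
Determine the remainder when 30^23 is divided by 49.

18

Compute successive squares:
23 in binary is 10111, i.e. 23 = 16 + 4 + 2 + 1.
30^1 ≡ 30 (mod 49)
30^2 ≡ 30^2 = 900 ≡ 18 (mod 49)
30^4 ≡ 18^2 = 324 ≡ 30 (mod 49)
30^8 ≡ 30^2 = 900 ≡ 18 (mod 49)
30^16 ≡ 18^2 = 324 ≡ 30 (mod 49)
30^23 = 30^16 * 30^4 * 30^2 * 30^1 ≡ 30 * 30 * 18 * 30 (mod 49).
Accumulate the product:
30 * 30 = 900 ≡ 18
18 * 18 = 324 ≡ 30
30 * 30 = 900 ≡ 18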